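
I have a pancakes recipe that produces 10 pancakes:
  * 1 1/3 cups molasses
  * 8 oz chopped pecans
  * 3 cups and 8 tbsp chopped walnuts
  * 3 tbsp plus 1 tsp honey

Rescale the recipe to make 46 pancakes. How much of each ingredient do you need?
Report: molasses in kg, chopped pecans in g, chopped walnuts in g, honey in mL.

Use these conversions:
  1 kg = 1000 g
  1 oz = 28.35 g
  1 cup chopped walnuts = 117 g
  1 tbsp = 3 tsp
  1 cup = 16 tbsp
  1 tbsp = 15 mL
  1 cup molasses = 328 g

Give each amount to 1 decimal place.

molasses: 2.0 kg; chopped pecans: 1043.3 g; chopped walnuts: 1883.7 g; honey: 230.0 mL

Scaling factor: 46/10 = 23/5 = 4.6.
molasses: 4/3 cup × 23/5 × 328 g/cup ÷ 1000 g/kg ≈ 2.0 kg
chopped pecans: 8 oz × 23/5 × 28.35 g/oz ≈ 1043.3 g
chopped walnuts: (3 cup + 8 tbsp = 3.5 cup) × 23/5 × 117 g/cup = 1883.7 g
honey: (3 tbsp + 1 tsp = 10/3 tbsp) × 23/5 × 15 mL/tbsp = 230.0 mL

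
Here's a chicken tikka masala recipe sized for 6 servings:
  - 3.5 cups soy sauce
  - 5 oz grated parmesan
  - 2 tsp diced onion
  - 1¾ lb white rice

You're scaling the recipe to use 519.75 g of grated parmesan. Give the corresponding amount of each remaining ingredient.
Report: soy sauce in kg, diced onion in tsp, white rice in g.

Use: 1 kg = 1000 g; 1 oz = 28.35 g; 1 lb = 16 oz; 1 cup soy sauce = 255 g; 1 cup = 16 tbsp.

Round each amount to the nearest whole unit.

The original recipe has 141.75 g of grated parmesan, so the scaling factor is 519.75 ÷ 141.75 = 11/3.
soy sauce: 3.5 cup × 11/3 × 255 g/cup ÷ 1000 g/kg ≈ 3 kg
diced onion: 2 tsp × 11/3 ≈ 7 tsp
white rice: 1.75 lb × 11/3 × 16 oz/lb × 28.35 g/oz ≈ 2911 g

soy sauce: 3 kg; diced onion: 7 tsp; white rice: 2911 g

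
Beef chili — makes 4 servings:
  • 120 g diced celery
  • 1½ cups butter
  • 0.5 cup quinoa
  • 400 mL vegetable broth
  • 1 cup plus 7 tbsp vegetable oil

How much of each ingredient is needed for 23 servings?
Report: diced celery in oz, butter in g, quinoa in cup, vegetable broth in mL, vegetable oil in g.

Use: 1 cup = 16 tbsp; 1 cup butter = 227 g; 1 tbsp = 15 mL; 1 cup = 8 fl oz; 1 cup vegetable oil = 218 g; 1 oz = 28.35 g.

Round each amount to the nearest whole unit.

Scaling factor: 23/4 = 5.75.
diced celery: 120 g × 23/4 ÷ 28.35 g/oz ≈ 24 oz
butter: 1.5 cup × 23/4 × 227 g/cup ≈ 1958 g
quinoa: 0.5 cup × 23/4 ≈ 3 cup
vegetable broth: 400 mL × 23/4 = 2300 mL
vegetable oil: (1 cup + 7 tbsp = 1.4375 cup) × 23/4 × 218 g/cup ≈ 1802 g

diced celery: 24 oz; butter: 1958 g; quinoa: 3 cup; vegetable broth: 2300 mL; vegetable oil: 1802 g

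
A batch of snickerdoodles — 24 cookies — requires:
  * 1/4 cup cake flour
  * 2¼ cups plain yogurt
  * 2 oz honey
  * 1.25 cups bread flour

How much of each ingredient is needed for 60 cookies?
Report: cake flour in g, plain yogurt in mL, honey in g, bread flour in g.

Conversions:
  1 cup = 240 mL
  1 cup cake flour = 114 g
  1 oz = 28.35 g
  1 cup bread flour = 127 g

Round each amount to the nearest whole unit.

cake flour: 71 g; plain yogurt: 1350 mL; honey: 142 g; bread flour: 397 g

Scaling factor: 60/24 = 5/2 = 2.5.
cake flour: 0.25 cup × 5/2 × 114 g/cup ≈ 71 g
plain yogurt: 2.25 cup × 5/2 × 240 mL/cup = 1350 mL
honey: 2 oz × 5/2 × 28.35 g/oz ≈ 142 g
bread flour: 1.25 cup × 5/2 × 127 g/cup ≈ 397 g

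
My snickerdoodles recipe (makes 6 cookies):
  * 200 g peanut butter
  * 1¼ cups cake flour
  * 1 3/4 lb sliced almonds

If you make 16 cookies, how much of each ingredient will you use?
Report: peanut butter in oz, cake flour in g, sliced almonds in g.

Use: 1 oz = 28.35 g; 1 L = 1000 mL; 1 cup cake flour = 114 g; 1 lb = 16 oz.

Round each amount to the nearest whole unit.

peanut butter: 19 oz; cake flour: 380 g; sliced almonds: 2117 g

Scaling factor: 16/6 = 8/3.
peanut butter: 200 g × 8/3 ÷ 28.35 g/oz ≈ 19 oz
cake flour: 1.25 cup × 8/3 × 114 g/cup = 380 g
sliced almonds: 1.75 lb × 8/3 × 16 oz/lb × 28.35 g/oz ≈ 2117 g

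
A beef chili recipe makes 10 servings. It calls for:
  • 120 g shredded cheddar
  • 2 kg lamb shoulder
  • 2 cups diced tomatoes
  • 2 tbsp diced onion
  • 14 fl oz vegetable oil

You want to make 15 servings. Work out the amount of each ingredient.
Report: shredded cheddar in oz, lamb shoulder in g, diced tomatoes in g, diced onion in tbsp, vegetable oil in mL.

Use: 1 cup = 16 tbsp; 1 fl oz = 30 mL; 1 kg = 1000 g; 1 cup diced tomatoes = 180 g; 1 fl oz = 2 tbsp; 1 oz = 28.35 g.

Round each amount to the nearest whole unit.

Scaling factor: 15/10 = 3/2 = 1.5.
shredded cheddar: 120 g × 3/2 ÷ 28.35 g/oz ≈ 6 oz
lamb shoulder: 2 kg × 3/2 × 1000 g/kg = 3000 g
diced tomatoes: 2 cup × 3/2 × 180 g/cup = 540 g
diced onion: 2 tbsp × 3/2 = 3 tbsp
vegetable oil: 14 fl oz × 3/2 × 30 mL/fl oz = 630 mL

shredded cheddar: 6 oz; lamb shoulder: 3000 g; diced tomatoes: 540 g; diced onion: 3 tbsp; vegetable oil: 630 mL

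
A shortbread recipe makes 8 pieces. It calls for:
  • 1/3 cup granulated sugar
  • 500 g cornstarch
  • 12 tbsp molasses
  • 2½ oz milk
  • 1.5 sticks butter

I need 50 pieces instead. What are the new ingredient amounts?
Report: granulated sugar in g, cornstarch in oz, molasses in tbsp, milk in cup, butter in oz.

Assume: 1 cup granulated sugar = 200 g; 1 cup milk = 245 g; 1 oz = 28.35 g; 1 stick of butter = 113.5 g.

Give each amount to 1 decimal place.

Scaling factor: 50/8 = 25/4 = 6.25.
granulated sugar: 1/3 cup × 25/4 × 200 g/cup ≈ 416.7 g
cornstarch: 500 g × 25/4 ÷ 28.35 g/oz ≈ 110.2 oz
molasses: 12 tbsp × 25/4 = 75.0 tbsp
milk: 2.5 oz × 25/4 × 28.35 g/oz ÷ 245 g/cup ≈ 1.8 cup
butter: 1.5 stick × 25/4 × 113.5 g/stick ÷ 28.35 g/oz ≈ 37.5 oz

granulated sugar: 416.7 g; cornstarch: 110.2 oz; molasses: 75.0 tbsp; milk: 1.8 cup; butter: 37.5 oz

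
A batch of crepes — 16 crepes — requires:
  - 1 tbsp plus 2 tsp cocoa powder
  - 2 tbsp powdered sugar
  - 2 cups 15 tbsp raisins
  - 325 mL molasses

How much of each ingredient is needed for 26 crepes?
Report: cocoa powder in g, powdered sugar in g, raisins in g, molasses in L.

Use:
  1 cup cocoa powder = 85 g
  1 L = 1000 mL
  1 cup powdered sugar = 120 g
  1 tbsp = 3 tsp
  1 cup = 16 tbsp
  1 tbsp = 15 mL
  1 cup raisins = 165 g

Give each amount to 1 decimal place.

cocoa powder: 14.4 g; powdered sugar: 24.4 g; raisins: 787.6 g; molasses: 0.5 L

Scaling factor: 26/16 = 13/8 = 1.625.
cocoa powder: (1 tbsp + 2 tsp = 5/3 tbsp) × 13/8 ÷ 16 tbsp/cup × 85 g/cup ≈ 14.4 g
powdered sugar: 2 tbsp × 13/8 ÷ 16 tbsp/cup × 120 g/cup ≈ 24.4 g
raisins: (2 cup + 15 tbsp = 2.9375 cup) × 13/8 × 165 g/cup ≈ 787.6 g
molasses: 325 mL × 13/8 ÷ 1000 mL/L ≈ 0.5 L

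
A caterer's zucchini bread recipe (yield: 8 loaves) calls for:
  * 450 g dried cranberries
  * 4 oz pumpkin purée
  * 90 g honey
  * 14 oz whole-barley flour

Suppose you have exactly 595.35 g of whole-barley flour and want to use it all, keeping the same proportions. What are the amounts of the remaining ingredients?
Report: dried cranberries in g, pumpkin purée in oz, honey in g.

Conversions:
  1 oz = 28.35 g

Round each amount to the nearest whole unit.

dried cranberries: 675 g; pumpkin purée: 6 oz; honey: 135 g

The original recipe has 396.9 g of whole-barley flour, so the scaling factor is 595.35 ÷ 396.9 = 3/2 = 1.5.
dried cranberries: 450 g × 3/2 = 675 g
pumpkin purée: 4 oz × 3/2 = 6 oz
honey: 90 g × 3/2 = 135 g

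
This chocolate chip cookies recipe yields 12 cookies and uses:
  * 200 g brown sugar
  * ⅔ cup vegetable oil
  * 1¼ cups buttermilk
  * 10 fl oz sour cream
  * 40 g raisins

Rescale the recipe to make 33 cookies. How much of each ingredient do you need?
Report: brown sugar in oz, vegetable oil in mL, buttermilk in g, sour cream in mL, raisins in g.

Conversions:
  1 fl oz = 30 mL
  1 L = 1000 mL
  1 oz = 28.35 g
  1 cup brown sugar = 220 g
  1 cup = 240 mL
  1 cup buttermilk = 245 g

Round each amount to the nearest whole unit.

Scaling factor: 33/12 = 11/4 = 2.75.
brown sugar: 200 g × 11/4 ÷ 28.35 g/oz ≈ 19 oz
vegetable oil: 2/3 cup × 11/4 × 240 mL/cup = 440 mL
buttermilk: 1.25 cup × 11/4 × 245 g/cup ≈ 842 g
sour cream: 10 fl oz × 11/4 × 30 mL/fl oz = 825 mL
raisins: 40 g × 11/4 = 110 g

brown sugar: 19 oz; vegetable oil: 440 mL; buttermilk: 842 g; sour cream: 825 mL; raisins: 110 g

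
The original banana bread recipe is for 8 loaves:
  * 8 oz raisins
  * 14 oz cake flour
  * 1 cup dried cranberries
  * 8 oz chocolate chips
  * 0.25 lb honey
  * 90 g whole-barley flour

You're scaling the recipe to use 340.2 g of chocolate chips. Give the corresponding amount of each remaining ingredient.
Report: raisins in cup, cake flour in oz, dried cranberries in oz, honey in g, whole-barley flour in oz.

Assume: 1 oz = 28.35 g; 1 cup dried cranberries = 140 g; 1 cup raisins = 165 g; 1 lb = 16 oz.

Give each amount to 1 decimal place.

The original recipe has 226.8 g of chocolate chips, so the scaling factor is 340.2 ÷ 226.8 = 3/2 = 1.5.
raisins: 8 oz × 3/2 × 28.35 g/oz ÷ 165 g/cup ≈ 2.1 cup
cake flour: 14 oz × 3/2 = 21.0 oz
dried cranberries: 1 cup × 3/2 × 140 g/cup ÷ 28.35 g/oz ≈ 7.4 oz
honey: 0.25 lb × 3/2 × 16 oz/lb × 28.35 g/oz = 170.1 g
whole-barley flour: 90 g × 3/2 ÷ 28.35 g/oz ≈ 4.8 oz

raisins: 2.1 cup; cake flour: 21.0 oz; dried cranberries: 7.4 oz; honey: 170.1 g; whole-barley flour: 4.8 oz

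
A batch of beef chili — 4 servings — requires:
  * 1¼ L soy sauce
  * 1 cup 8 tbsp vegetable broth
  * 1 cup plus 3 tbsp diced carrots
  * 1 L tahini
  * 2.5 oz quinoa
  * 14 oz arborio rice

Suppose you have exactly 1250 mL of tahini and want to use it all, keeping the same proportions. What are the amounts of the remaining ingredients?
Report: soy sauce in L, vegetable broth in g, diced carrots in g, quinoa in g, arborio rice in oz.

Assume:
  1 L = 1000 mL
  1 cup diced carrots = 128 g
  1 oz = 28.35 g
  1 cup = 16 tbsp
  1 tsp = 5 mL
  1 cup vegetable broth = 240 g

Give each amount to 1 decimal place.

soy sauce: 1.6 L; vegetable broth: 450.0 g; diced carrots: 190.0 g; quinoa: 88.6 g; arborio rice: 17.5 oz

The original recipe has 1000 mL of tahini, so the scaling factor is 1250 ÷ 1000 = 5/4 = 1.25.
soy sauce: 1.25 L × 5/4 ≈ 1.6 L
vegetable broth: (1 cup + 8 tbsp = 1.5 cup) × 5/4 × 240 g/cup = 450.0 g
diced carrots: (1 cup + 3 tbsp = 1.1875 cup) × 5/4 × 128 g/cup = 190.0 g
quinoa: 2.5 oz × 5/4 × 28.35 g/oz ≈ 88.6 g
arborio rice: 14 oz × 5/4 = 17.5 oz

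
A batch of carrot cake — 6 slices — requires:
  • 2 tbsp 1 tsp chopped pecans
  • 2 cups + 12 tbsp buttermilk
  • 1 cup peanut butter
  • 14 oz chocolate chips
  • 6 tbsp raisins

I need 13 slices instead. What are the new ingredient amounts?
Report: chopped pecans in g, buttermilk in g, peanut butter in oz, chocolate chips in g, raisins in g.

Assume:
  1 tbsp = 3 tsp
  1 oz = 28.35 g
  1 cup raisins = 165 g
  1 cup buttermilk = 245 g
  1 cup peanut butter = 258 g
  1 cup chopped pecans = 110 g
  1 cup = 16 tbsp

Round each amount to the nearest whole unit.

chopped pecans: 35 g; buttermilk: 1460 g; peanut butter: 20 oz; chocolate chips: 860 g; raisins: 134 g

Scaling factor: 13/6.
chopped pecans: (2 tbsp + 1 tsp = 7/3 tbsp) × 13/6 ÷ 16 tbsp/cup × 110 g/cup ≈ 35 g
buttermilk: (2 cup + 12 tbsp = 2.75 cup) × 13/6 × 245 g/cup ≈ 1460 g
peanut butter: 1 cup × 13/6 × 258 g/cup ÷ 28.35 g/oz ≈ 20 oz
chocolate chips: 14 oz × 13/6 × 28.35 g/oz ≈ 860 g
raisins: 6 tbsp × 13/6 ÷ 16 tbsp/cup × 165 g/cup ≈ 134 g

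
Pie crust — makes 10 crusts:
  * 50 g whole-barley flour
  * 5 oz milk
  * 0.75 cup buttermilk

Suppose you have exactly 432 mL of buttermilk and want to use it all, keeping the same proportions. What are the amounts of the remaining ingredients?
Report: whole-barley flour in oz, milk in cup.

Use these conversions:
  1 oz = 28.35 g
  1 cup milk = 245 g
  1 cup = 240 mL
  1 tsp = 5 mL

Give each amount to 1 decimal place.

The original recipe has 180 mL of buttermilk, so the scaling factor is 432 ÷ 180 = 12/5 = 2.4.
whole-barley flour: 50 g × 12/5 ÷ 28.35 g/oz ≈ 4.2 oz
milk: 5 oz × 12/5 × 28.35 g/oz ÷ 245 g/cup ≈ 1.4 cup

whole-barley flour: 4.2 oz; milk: 1.4 cup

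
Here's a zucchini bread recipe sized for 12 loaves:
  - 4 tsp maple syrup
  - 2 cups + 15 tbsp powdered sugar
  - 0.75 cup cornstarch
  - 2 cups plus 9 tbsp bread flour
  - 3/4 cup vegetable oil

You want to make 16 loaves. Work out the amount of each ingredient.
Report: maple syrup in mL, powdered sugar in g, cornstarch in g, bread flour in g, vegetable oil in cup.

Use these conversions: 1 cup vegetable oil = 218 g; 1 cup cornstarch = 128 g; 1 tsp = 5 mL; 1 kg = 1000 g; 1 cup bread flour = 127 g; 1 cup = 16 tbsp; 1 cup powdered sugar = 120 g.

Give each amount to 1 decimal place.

Scaling factor: 16/12 = 4/3.
maple syrup: 4 tsp × 4/3 × 5 mL/tsp ≈ 26.7 mL
powdered sugar: (2 cup + 15 tbsp = 2.9375 cup) × 4/3 × 120 g/cup = 470.0 g
cornstarch: 0.75 cup × 4/3 × 128 g/cup = 128.0 g
bread flour: (2 cup + 9 tbsp = 2.5625 cup) × 4/3 × 127 g/cup ≈ 433.9 g
vegetable oil: 0.75 cup × 4/3 = 1.0 cup

maple syrup: 26.7 mL; powdered sugar: 470.0 g; cornstarch: 128.0 g; bread flour: 433.9 g; vegetable oil: 1.0 cup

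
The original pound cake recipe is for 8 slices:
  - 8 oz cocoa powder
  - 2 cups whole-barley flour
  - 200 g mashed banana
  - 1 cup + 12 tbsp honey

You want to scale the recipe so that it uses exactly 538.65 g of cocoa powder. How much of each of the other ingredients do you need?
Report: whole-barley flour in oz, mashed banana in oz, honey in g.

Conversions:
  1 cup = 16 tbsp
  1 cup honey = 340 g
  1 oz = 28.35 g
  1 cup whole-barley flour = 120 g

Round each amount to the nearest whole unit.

whole-barley flour: 20 oz; mashed banana: 17 oz; honey: 1413 g

The original recipe has 226.8 g of cocoa powder, so the scaling factor is 538.65 ÷ 226.8 = 19/8 = 2.375.
whole-barley flour: 2 cup × 19/8 × 120 g/cup ÷ 28.35 g/oz ≈ 20 oz
mashed banana: 200 g × 19/8 ÷ 28.35 g/oz ≈ 17 oz
honey: (1 cup + 12 tbsp = 1.75 cup) × 19/8 × 340 g/cup ≈ 1413 g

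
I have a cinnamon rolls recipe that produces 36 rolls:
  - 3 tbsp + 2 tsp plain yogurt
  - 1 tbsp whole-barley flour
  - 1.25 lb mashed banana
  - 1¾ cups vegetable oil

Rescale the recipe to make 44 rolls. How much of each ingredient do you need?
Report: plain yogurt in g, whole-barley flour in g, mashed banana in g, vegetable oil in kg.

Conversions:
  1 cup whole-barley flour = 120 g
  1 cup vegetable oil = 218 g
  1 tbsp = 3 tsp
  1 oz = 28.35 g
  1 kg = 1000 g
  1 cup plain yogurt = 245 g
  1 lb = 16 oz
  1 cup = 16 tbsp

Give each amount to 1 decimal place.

plain yogurt: 68.6 g; whole-barley flour: 9.2 g; mashed banana: 693.0 g; vegetable oil: 0.5 kg

Scaling factor: 44/36 = 11/9.
plain yogurt: (3 tbsp + 2 tsp = 11/3 tbsp) × 11/9 ÷ 16 tbsp/cup × 245 g/cup ≈ 68.6 g
whole-barley flour: 1 tbsp × 11/9 ÷ 16 tbsp/cup × 120 g/cup ≈ 9.2 g
mashed banana: 1.25 lb × 11/9 × 16 oz/lb × 28.35 g/oz = 693.0 g
vegetable oil: 1.75 cup × 11/9 × 218 g/cup ÷ 1000 g/kg ≈ 0.5 kg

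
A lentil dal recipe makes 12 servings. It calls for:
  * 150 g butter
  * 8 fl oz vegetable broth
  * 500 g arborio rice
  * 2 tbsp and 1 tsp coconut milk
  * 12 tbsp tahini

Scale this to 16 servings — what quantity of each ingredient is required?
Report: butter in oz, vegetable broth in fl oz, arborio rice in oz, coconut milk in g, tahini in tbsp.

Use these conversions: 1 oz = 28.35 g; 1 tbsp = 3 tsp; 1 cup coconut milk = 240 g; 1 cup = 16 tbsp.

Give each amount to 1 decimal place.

butter: 7.1 oz; vegetable broth: 10.7 fl oz; arborio rice: 23.5 oz; coconut milk: 46.7 g; tahini: 16.0 tbsp

Scaling factor: 16/12 = 4/3.
butter: 150 g × 4/3 ÷ 28.35 g/oz ≈ 7.1 oz
vegetable broth: 8 fl oz × 4/3 ≈ 10.7 fl oz
arborio rice: 500 g × 4/3 ÷ 28.35 g/oz ≈ 23.5 oz
coconut milk: (2 tbsp + 1 tsp = 7/3 tbsp) × 4/3 ÷ 16 tbsp/cup × 240 g/cup ≈ 46.7 g
tahini: 12 tbsp × 4/3 = 16.0 tbsp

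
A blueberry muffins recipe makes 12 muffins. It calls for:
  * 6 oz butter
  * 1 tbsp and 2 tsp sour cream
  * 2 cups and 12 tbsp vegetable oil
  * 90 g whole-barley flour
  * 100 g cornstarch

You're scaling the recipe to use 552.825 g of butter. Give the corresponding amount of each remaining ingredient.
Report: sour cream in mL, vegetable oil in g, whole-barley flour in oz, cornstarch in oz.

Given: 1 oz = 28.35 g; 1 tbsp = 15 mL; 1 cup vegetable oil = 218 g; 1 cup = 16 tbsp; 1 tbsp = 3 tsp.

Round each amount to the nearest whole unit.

The original recipe has 170.1 g of butter, so the scaling factor is 552.825 ÷ 170.1 = 13/4 = 3.25.
sour cream: (1 tbsp + 2 tsp = 5/3 tbsp) × 13/4 × 15 mL/tbsp ≈ 81 mL
vegetable oil: (2 cup + 12 tbsp = 2.75 cup) × 13/4 × 218 g/cup ≈ 1948 g
whole-barley flour: 90 g × 13/4 ÷ 28.35 g/oz ≈ 10 oz
cornstarch: 100 g × 13/4 ÷ 28.35 g/oz ≈ 11 oz

sour cream: 81 mL; vegetable oil: 1948 g; whole-barley flour: 10 oz; cornstarch: 11 oz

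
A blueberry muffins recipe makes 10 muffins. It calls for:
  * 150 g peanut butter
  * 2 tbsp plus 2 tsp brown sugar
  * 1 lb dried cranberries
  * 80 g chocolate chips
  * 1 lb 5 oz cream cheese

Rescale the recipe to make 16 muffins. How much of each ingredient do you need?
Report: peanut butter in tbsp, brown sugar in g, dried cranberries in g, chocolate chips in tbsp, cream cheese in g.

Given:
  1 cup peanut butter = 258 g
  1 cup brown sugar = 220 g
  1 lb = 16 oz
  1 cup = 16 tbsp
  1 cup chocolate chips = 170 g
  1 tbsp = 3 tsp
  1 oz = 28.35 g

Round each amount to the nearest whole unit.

Scaling factor: 16/10 = 8/5 = 1.6.
peanut butter: 150 g × 8/5 ÷ 258 g/cup × 16 tbsp/cup ≈ 15 tbsp
brown sugar: (2 tbsp + 2 tsp = 8/3 tbsp) × 8/5 ÷ 16 tbsp/cup × 220 g/cup ≈ 59 g
dried cranberries: 1 lb × 8/5 × 16 oz/lb × 28.35 g/oz ≈ 726 g
chocolate chips: 80 g × 8/5 ÷ 170 g/cup × 16 tbsp/cup ≈ 12 tbsp
cream cheese: (1 lb + 5 oz = 1.3125 lb) × 8/5 × 16 oz/lb × 28.35 g/oz ≈ 953 g

peanut butter: 15 tbsp; brown sugar: 59 g; dried cranberries: 726 g; chocolate chips: 12 tbsp; cream cheese: 953 g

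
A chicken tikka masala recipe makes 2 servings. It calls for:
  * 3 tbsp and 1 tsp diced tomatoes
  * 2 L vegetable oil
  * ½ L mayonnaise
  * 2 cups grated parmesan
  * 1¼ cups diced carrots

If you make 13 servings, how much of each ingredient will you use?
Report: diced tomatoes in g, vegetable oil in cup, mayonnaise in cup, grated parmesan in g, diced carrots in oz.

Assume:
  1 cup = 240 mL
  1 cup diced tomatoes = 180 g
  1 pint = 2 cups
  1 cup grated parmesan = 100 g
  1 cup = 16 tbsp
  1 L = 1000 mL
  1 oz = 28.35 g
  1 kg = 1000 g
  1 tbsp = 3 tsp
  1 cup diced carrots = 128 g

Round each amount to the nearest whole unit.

diced tomatoes: 244 g; vegetable oil: 54 cup; mayonnaise: 14 cup; grated parmesan: 1300 g; diced carrots: 37 oz

Scaling factor: 13/2 = 6.5.
diced tomatoes: (3 tbsp + 1 tsp = 10/3 tbsp) × 13/2 ÷ 16 tbsp/cup × 180 g/cup ≈ 244 g
vegetable oil: 2 L × 13/2 × 1000 mL/L ÷ 240 mL/cup ≈ 54 cup
mayonnaise: 0.5 L × 13/2 × 1000 mL/L ÷ 240 mL/cup ≈ 14 cup
grated parmesan: 2 cup × 13/2 × 100 g/cup = 1300 g
diced carrots: 1.25 cup × 13/2 × 128 g/cup ÷ 28.35 g/oz ≈ 37 oz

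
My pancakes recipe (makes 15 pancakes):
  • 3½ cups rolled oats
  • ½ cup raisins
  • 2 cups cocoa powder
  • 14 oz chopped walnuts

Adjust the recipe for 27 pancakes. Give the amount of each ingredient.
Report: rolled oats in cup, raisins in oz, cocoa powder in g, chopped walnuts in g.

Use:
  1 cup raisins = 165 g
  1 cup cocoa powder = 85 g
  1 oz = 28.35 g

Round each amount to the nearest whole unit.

Scaling factor: 27/15 = 9/5 = 1.8.
rolled oats: 3.5 cup × 9/5 ≈ 6 cup
raisins: 0.5 cup × 9/5 × 165 g/cup ÷ 28.35 g/oz ≈ 5 oz
cocoa powder: 2 cup × 9/5 × 85 g/cup = 306 g
chopped walnuts: 14 oz × 9/5 × 28.35 g/oz ≈ 714 g

rolled oats: 6 cup; raisins: 5 oz; cocoa powder: 306 g; chopped walnuts: 714 g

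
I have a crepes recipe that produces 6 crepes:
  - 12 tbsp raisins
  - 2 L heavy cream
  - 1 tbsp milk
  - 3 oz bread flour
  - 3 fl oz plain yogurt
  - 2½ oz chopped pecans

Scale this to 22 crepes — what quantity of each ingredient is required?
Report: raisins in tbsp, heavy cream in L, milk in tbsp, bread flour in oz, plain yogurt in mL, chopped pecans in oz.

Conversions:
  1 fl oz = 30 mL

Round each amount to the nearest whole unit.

Scaling factor: 22/6 = 11/3.
raisins: 12 tbsp × 11/3 = 44 tbsp
heavy cream: 2 L × 11/3 ≈ 7 L
milk: 1 tbsp × 11/3 ≈ 4 tbsp
bread flour: 3 oz × 11/3 = 11 oz
plain yogurt: 3 fl oz × 11/3 × 30 mL/fl oz = 330 mL
chopped pecans: 2.5 oz × 11/3 ≈ 9 oz

raisins: 44 tbsp; heavy cream: 7 L; milk: 4 tbsp; bread flour: 11 oz; plain yogurt: 330 mL; chopped pecans: 9 oz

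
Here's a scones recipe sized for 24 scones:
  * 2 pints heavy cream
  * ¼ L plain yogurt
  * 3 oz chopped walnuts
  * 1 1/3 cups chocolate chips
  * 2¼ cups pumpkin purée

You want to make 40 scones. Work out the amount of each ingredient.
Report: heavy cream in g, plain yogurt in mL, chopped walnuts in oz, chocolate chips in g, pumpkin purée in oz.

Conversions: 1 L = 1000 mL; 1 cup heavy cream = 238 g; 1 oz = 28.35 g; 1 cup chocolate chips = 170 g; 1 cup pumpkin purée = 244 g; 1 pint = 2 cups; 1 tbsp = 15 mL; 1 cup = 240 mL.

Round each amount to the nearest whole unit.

heavy cream: 1587 g; plain yogurt: 417 mL; chopped walnuts: 5 oz; chocolate chips: 378 g; pumpkin purée: 32 oz

Scaling factor: 40/24 = 5/3.
heavy cream: 2 pint × 5/3 × 2 cup/pint × 238 g/cup ≈ 1587 g
plain yogurt: 0.25 L × 5/3 × 1000 mL/L ≈ 417 mL
chopped walnuts: 3 oz × 5/3 = 5 oz
chocolate chips: 4/3 cup × 5/3 × 170 g/cup ≈ 378 g
pumpkin purée: 2.25 cup × 5/3 × 244 g/cup ÷ 28.35 g/oz ≈ 32 oz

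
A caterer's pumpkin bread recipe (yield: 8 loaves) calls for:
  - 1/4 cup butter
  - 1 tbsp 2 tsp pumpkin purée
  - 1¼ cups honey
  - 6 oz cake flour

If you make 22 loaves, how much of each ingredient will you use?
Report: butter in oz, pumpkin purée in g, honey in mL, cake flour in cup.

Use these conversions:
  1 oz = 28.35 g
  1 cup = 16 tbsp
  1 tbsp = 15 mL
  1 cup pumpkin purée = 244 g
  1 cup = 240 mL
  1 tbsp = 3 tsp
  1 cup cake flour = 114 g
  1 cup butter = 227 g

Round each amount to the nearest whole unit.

butter: 6 oz; pumpkin purée: 70 g; honey: 825 mL; cake flour: 4 cup

Scaling factor: 22/8 = 11/4 = 2.75.
butter: 0.25 cup × 11/4 × 227 g/cup ÷ 28.35 g/oz ≈ 6 oz
pumpkin purée: (1 tbsp + 2 tsp = 5/3 tbsp) × 11/4 ÷ 16 tbsp/cup × 244 g/cup ≈ 70 g
honey: 1.25 cup × 11/4 × 240 mL/cup = 825 mL
cake flour: 6 oz × 11/4 × 28.35 g/oz ÷ 114 g/cup ≈ 4 cup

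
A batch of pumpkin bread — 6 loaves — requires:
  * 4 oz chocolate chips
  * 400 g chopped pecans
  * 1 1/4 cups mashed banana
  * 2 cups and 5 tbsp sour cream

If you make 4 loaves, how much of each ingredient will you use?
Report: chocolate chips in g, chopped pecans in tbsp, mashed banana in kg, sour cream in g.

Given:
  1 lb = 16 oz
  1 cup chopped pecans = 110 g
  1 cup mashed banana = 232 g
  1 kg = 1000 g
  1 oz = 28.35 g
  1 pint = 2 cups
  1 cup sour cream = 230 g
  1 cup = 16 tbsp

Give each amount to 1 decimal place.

Scaling factor: 4/6 = 2/3.
chocolate chips: 4 oz × 2/3 × 28.35 g/oz = 75.6 g
chopped pecans: 400 g × 2/3 ÷ 110 g/cup × 16 tbsp/cup ≈ 38.8 tbsp
mashed banana: 1.25 cup × 2/3 × 232 g/cup ÷ 1000 g/kg ≈ 0.2 kg
sour cream: (2 cup + 5 tbsp = 2.3125 cup) × 2/3 × 230 g/cup ≈ 354.6 g

chocolate chips: 75.6 g; chopped pecans: 38.8 tbsp; mashed banana: 0.2 kg; sour cream: 354.6 g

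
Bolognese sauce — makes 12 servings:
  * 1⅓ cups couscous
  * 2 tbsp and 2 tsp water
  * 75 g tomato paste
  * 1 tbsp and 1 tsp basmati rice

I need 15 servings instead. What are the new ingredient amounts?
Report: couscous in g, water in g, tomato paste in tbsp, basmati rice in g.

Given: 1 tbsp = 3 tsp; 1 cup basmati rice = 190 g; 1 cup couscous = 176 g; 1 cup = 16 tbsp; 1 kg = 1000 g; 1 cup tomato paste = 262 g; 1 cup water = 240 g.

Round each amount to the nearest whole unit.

couscous: 293 g; water: 50 g; tomato paste: 6 tbsp; basmati rice: 20 g

Scaling factor: 15/12 = 5/4 = 1.25.
couscous: 4/3 cup × 5/4 × 176 g/cup ≈ 293 g
water: (2 tbsp + 2 tsp = 8/3 tbsp) × 5/4 ÷ 16 tbsp/cup × 240 g/cup = 50 g
tomato paste: 75 g × 5/4 ÷ 262 g/cup × 16 tbsp/cup ≈ 6 tbsp
basmati rice: (1 tbsp + 1 tsp = 4/3 tbsp) × 5/4 ÷ 16 tbsp/cup × 190 g/cup ≈ 20 g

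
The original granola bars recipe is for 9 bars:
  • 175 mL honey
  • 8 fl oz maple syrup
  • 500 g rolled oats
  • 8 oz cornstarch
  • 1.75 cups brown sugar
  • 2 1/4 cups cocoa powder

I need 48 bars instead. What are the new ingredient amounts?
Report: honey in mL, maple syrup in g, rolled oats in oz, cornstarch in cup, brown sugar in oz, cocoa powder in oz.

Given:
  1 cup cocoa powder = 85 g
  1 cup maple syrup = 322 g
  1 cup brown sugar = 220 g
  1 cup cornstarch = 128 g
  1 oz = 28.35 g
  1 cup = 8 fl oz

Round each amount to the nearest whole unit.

Scaling factor: 48/9 = 16/3.
honey: 175 mL × 16/3 ≈ 933 mL
maple syrup: 8 fl oz × 16/3 ÷ 8 fl oz/cup × 322 g/cup ≈ 1717 g
rolled oats: 500 g × 16/3 ÷ 28.35 g/oz ≈ 94 oz
cornstarch: 8 oz × 16/3 × 28.35 g/oz ÷ 128 g/cup ≈ 9 cup
brown sugar: 1.75 cup × 16/3 × 220 g/cup ÷ 28.35 g/oz ≈ 72 oz
cocoa powder: 2.25 cup × 16/3 × 85 g/cup ÷ 28.35 g/oz ≈ 36 oz

honey: 933 mL; maple syrup: 1717 g; rolled oats: 94 oz; cornstarch: 9 cup; brown sugar: 72 oz; cocoa powder: 36 oz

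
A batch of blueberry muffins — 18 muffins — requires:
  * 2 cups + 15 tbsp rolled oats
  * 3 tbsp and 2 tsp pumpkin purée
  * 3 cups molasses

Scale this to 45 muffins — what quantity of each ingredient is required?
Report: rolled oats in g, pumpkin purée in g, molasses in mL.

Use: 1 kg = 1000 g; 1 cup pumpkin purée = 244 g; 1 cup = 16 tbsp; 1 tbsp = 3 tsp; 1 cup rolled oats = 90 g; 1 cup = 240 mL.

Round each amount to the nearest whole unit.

Scaling factor: 45/18 = 5/2 = 2.5.
rolled oats: (2 cup + 15 tbsp = 2.9375 cup) × 5/2 × 90 g/cup ≈ 661 g
pumpkin purée: (3 tbsp + 2 tsp = 11/3 tbsp) × 5/2 ÷ 16 tbsp/cup × 244 g/cup ≈ 140 g
molasses: 3 cup × 5/2 × 240 mL/cup = 1800 mL

rolled oats: 661 g; pumpkin purée: 140 g; molasses: 1800 mL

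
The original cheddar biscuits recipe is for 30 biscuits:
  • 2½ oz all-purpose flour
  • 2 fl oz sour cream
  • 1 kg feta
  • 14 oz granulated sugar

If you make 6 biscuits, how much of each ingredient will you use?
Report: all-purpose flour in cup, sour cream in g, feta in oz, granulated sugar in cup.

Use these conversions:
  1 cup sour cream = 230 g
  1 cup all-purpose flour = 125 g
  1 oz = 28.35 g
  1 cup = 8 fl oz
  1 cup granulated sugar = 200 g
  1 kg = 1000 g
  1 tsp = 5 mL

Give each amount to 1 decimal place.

Scaling factor: 6/30 = 1/5 = 0.2.
all-purpose flour: 2.5 oz × 1/5 × 28.35 g/oz ÷ 125 g/cup ≈ 0.1 cup
sour cream: 2 fl oz × 1/5 ÷ 8 fl oz/cup × 230 g/cup = 11.5 g
feta: 1 kg × 1/5 × 1000 g/kg ÷ 28.35 g/oz ≈ 7.1 oz
granulated sugar: 14 oz × 1/5 × 28.35 g/oz ÷ 200 g/cup ≈ 0.4 cup

all-purpose flour: 0.1 cup; sour cream: 11.5 g; feta: 7.1 oz; granulated sugar: 0.4 cup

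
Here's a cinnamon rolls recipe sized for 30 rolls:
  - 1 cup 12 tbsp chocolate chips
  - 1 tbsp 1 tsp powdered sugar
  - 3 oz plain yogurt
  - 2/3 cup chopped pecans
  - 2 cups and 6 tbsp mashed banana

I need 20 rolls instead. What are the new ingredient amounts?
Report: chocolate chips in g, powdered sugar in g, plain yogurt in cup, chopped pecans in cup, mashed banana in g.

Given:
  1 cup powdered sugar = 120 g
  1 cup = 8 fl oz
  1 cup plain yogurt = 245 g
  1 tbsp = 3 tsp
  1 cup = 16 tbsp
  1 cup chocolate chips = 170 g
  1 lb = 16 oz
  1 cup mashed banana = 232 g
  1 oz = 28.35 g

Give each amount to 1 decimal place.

chocolate chips: 198.3 g; powdered sugar: 6.7 g; plain yogurt: 0.2 cup; chopped pecans: 0.4 cup; mashed banana: 367.3 g

Scaling factor: 20/30 = 2/3.
chocolate chips: (1 cup + 12 tbsp = 1.75 cup) × 2/3 × 170 g/cup ≈ 198.3 g
powdered sugar: (1 tbsp + 1 tsp = 4/3 tbsp) × 2/3 ÷ 16 tbsp/cup × 120 g/cup ≈ 6.7 g
plain yogurt: 3 oz × 2/3 × 28.35 g/oz ÷ 245 g/cup ≈ 0.2 cup
chopped pecans: 2/3 cup × 2/3 ≈ 0.4 cup
mashed banana: (2 cup + 6 tbsp = 2.375 cup) × 2/3 × 232 g/cup ≈ 367.3 g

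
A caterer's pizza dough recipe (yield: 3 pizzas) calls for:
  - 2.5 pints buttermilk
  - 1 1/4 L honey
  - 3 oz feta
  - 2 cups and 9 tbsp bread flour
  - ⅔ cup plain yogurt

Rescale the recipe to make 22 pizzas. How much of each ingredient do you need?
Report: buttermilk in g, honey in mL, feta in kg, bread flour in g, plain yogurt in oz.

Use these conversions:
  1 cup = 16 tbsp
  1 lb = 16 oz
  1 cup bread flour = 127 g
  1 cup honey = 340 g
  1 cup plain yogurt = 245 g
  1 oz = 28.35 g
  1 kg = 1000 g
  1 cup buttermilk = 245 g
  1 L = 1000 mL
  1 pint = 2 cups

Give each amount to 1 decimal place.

Scaling factor: 22/3.
buttermilk: 2.5 pint × 22/3 × 2 cup/pint × 245 g/cup ≈ 8983.3 g
honey: 1.25 L × 22/3 × 1000 mL/L ≈ 9166.7 mL
feta: 3 oz × 22/3 × 28.35 g/oz ÷ 1000 g/kg ≈ 0.6 kg
bread flour: (2 cup + 9 tbsp = 2.5625 cup) × 22/3 × 127 g/cup ≈ 2386.5 g
plain yogurt: 2/3 cup × 22/3 × 245 g/cup ÷ 28.35 g/oz ≈ 42.2 oz

buttermilk: 8983.3 g; honey: 9166.7 mL; feta: 0.6 kg; bread flour: 2386.5 g; plain yogurt: 42.2 oz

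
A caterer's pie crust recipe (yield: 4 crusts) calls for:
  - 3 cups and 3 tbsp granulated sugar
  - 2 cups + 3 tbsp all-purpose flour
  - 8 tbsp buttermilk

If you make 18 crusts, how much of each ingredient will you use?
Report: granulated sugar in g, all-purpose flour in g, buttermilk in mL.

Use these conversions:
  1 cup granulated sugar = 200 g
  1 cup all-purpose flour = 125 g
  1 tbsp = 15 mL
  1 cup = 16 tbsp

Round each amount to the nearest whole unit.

granulated sugar: 2869 g; all-purpose flour: 1230 g; buttermilk: 540 mL

Scaling factor: 18/4 = 9/2 = 4.5.
granulated sugar: (3 cup + 3 tbsp = 3.1875 cup) × 9/2 × 200 g/cup ≈ 2869 g
all-purpose flour: (2 cup + 3 tbsp = 2.1875 cup) × 9/2 × 125 g/cup ≈ 1230 g
buttermilk: 8 tbsp × 9/2 × 15 mL/tbsp = 540 mL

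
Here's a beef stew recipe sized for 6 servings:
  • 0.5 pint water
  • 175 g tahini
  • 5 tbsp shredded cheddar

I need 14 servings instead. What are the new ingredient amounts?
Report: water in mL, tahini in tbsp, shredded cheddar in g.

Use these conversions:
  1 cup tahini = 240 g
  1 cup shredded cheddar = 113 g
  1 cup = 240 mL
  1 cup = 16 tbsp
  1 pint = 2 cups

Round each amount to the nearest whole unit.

Scaling factor: 14/6 = 7/3.
water: 0.5 pint × 7/3 × 2 cup/pint × 240 mL/cup = 560 mL
tahini: 175 g × 7/3 ÷ 240 g/cup × 16 tbsp/cup ≈ 27 tbsp
shredded cheddar: 5 tbsp × 7/3 ÷ 16 tbsp/cup × 113 g/cup ≈ 82 g

water: 560 mL; tahini: 27 tbsp; shredded cheddar: 82 g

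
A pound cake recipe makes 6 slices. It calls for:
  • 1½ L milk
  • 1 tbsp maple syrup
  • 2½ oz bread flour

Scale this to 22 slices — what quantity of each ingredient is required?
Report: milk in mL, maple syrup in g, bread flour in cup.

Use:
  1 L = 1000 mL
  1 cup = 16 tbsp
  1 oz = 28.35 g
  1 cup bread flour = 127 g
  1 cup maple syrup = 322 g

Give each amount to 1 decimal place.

Scaling factor: 22/6 = 11/3.
milk: 1.5 L × 11/3 × 1000 mL/L = 5500.0 mL
maple syrup: 1 tbsp × 11/3 ÷ 16 tbsp/cup × 322 g/cup ≈ 73.8 g
bread flour: 2.5 oz × 11/3 × 28.35 g/oz ÷ 127 g/cup ≈ 2.0 cup

milk: 5500.0 mL; maple syrup: 73.8 g; bread flour: 2.0 cup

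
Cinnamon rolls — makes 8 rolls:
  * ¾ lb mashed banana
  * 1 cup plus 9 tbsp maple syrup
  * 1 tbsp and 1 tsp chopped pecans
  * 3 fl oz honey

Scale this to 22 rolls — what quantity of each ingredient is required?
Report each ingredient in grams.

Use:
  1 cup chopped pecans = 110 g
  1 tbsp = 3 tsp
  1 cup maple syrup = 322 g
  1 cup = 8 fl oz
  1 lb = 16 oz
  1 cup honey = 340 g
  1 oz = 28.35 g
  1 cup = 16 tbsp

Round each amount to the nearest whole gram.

Scaling factor: 22/8 = 11/4 = 2.75.
mashed banana: 0.75 lb × 11/4 × 16 oz/lb × 28.35 g/oz ≈ 936 g
maple syrup: (1 cup + 9 tbsp = 1.5625 cup) × 11/4 × 322 g/cup ≈ 1384 g
chopped pecans: (1 tbsp + 1 tsp = 4/3 tbsp) × 11/4 ÷ 16 tbsp/cup × 110 g/cup ≈ 25 g
honey: 3 fl oz × 11/4 ÷ 8 fl oz/cup × 340 g/cup ≈ 351 g

mashed banana: 936 g; maple syrup: 1384 g; chopped pecans: 25 g; honey: 351 g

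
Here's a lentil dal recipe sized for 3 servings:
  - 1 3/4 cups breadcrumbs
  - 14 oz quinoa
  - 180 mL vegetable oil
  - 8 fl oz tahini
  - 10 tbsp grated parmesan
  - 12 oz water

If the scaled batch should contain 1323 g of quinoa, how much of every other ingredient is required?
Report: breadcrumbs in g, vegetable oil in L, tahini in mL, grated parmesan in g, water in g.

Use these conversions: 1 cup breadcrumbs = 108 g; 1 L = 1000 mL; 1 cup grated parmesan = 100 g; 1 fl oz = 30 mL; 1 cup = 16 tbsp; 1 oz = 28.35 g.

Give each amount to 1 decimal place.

breadcrumbs: 630.0 g; vegetable oil: 0.6 L; tahini: 800.0 mL; grated parmesan: 208.3 g; water: 1134.0 g

The original recipe has 396.9 g of quinoa, so the scaling factor is 1323 ÷ 396.9 = 10/3.
breadcrumbs: 1.75 cup × 10/3 × 108 g/cup = 630.0 g
vegetable oil: 180 mL × 10/3 ÷ 1000 mL/L = 0.6 L
tahini: 8 fl oz × 10/3 × 30 mL/fl oz = 800.0 mL
grated parmesan: 10 tbsp × 10/3 ÷ 16 tbsp/cup × 100 g/cup ≈ 208.3 g
water: 12 oz × 10/3 × 28.35 g/oz = 1134.0 g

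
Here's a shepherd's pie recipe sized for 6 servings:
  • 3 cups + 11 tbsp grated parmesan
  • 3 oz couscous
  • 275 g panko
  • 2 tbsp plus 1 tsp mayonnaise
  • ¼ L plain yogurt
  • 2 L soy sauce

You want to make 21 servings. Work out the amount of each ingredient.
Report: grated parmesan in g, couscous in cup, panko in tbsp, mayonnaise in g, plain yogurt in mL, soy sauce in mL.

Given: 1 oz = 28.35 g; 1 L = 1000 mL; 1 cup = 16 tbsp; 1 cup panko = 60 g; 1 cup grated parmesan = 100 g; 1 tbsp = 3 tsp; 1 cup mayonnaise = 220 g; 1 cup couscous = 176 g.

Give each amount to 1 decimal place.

Scaling factor: 21/6 = 7/2 = 3.5.
grated parmesan: (3 cup + 11 tbsp = 3.6875 cup) × 7/2 × 100 g/cup ≈ 1290.6 g
couscous: 3 oz × 7/2 × 28.35 g/oz ÷ 176 g/cup ≈ 1.7 cup
panko: 275 g × 7/2 ÷ 60 g/cup × 16 tbsp/cup ≈ 256.7 tbsp
mayonnaise: (2 tbsp + 1 tsp = 7/3 tbsp) × 7/2 ÷ 16 tbsp/cup × 220 g/cup ≈ 112.3 g
plain yogurt: 0.25 L × 7/2 × 1000 mL/L = 875.0 mL
soy sauce: 2 L × 7/2 × 1000 mL/L = 7000.0 mL

grated parmesan: 1290.6 g; couscous: 1.7 cup; panko: 256.7 tbsp; mayonnaise: 112.3 g; plain yogurt: 875.0 mL; soy sauce: 7000.0 mL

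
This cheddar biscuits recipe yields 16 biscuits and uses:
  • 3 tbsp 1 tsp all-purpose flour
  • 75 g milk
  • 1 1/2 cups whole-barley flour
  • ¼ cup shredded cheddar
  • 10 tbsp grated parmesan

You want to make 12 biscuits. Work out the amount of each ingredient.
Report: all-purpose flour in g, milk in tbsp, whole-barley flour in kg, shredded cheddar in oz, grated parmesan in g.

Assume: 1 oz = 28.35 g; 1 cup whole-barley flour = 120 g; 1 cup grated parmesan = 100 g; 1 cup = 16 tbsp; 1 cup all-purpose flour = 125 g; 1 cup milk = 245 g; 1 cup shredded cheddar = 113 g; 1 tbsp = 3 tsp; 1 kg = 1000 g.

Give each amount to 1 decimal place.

Scaling factor: 12/16 = 3/4 = 0.75.
all-purpose flour: (3 tbsp + 1 tsp = 10/3 tbsp) × 3/4 ÷ 16 tbsp/cup × 125 g/cup ≈ 19.5 g
milk: 75 g × 3/4 ÷ 245 g/cup × 16 tbsp/cup ≈ 3.7 tbsp
whole-barley flour: 1.5 cup × 3/4 × 120 g/cup ÷ 1000 g/kg ≈ 0.1 kg
shredded cheddar: 0.25 cup × 3/4 × 113 g/cup ÷ 28.35 g/oz ≈ 0.7 oz
grated parmesan: 10 tbsp × 3/4 ÷ 16 tbsp/cup × 100 g/cup ≈ 46.9 g

all-purpose flour: 19.5 g; milk: 3.7 tbsp; whole-barley flour: 0.1 kg; shredded cheddar: 0.7 oz; grated parmesan: 46.9 g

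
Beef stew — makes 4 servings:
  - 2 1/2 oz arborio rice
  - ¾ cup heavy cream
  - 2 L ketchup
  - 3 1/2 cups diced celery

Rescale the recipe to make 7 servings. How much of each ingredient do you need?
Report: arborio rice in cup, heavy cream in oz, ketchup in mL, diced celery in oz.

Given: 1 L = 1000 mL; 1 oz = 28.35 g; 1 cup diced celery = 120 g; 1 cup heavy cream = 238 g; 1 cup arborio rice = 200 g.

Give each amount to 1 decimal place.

Scaling factor: 7/4 = 1.75.
arborio rice: 2.5 oz × 7/4 × 28.35 g/oz ÷ 200 g/cup ≈ 0.6 cup
heavy cream: 0.75 cup × 7/4 × 238 g/cup ÷ 28.35 g/oz ≈ 11.0 oz
ketchup: 2 L × 7/4 × 1000 mL/L = 3500.0 mL
diced celery: 3.5 cup × 7/4 × 120 g/cup ÷ 28.35 g/oz ≈ 25.9 oz

arborio rice: 0.6 cup; heavy cream: 11.0 oz; ketchup: 3500.0 mL; diced celery: 25.9 oz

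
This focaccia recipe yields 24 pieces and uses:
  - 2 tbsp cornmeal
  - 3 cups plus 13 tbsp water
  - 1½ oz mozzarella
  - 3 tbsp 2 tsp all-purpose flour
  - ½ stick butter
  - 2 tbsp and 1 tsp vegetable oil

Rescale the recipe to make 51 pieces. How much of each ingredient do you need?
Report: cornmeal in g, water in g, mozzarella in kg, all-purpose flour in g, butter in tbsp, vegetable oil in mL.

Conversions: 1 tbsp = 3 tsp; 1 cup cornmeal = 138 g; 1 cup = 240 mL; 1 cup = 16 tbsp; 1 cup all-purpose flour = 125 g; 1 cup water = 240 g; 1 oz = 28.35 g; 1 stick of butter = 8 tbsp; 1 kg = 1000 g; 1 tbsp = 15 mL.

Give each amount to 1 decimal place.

Scaling factor: 51/24 = 17/8 = 2.125.
cornmeal: 2 tbsp × 17/8 ÷ 16 tbsp/cup × 138 g/cup ≈ 36.7 g
water: (3 cup + 13 tbsp = 3.8125 cup) × 17/8 × 240 g/cup ≈ 1944.4 g
mozzarella: 1.5 oz × 17/8 × 28.35 g/oz ÷ 1000 g/kg ≈ 0.1 kg
all-purpose flour: (3 tbsp + 2 tsp = 11/3 tbsp) × 17/8 ÷ 16 tbsp/cup × 125 g/cup ≈ 60.9 g
butter: 0.5 stick × 17/8 × 8 tbsp/stick = 8.5 tbsp
vegetable oil: (2 tbsp + 1 tsp = 7/3 tbsp) × 17/8 × 15 mL/tbsp ≈ 74.4 mL

cornmeal: 36.7 g; water: 1944.4 g; mozzarella: 0.1 kg; all-purpose flour: 60.9 g; butter: 8.5 tbsp; vegetable oil: 74.4 mL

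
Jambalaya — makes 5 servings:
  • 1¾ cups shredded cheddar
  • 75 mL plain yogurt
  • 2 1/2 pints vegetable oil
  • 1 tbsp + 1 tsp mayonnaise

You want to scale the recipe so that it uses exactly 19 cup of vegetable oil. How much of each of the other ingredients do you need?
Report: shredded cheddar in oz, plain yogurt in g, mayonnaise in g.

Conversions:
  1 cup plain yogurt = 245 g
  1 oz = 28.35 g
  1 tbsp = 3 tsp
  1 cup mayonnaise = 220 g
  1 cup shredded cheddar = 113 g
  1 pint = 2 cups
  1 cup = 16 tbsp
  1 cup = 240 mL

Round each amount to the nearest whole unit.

shredded cheddar: 27 oz; plain yogurt: 291 g; mayonnaise: 70 g

The original recipe has 5 cup of vegetable oil, so the scaling factor is 19 ÷ 5 = 19/5 = 3.8.
shredded cheddar: 1.75 cup × 19/5 × 113 g/cup ÷ 28.35 g/oz ≈ 27 oz
plain yogurt: 75 mL × 19/5 ÷ 240 mL/cup × 245 g/cup ≈ 291 g
mayonnaise: (1 tbsp + 1 tsp = 4/3 tbsp) × 19/5 ÷ 16 tbsp/cup × 220 g/cup ≈ 70 g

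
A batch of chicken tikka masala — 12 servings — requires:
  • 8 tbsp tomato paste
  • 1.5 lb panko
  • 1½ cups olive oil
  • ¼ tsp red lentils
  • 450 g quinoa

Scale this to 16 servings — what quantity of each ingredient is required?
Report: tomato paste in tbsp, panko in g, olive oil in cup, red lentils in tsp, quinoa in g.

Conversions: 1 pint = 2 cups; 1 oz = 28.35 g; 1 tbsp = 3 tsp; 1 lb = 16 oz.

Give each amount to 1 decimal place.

Scaling factor: 16/12 = 4/3.
tomato paste: 8 tbsp × 4/3 ≈ 10.7 tbsp
panko: 1.5 lb × 4/3 × 16 oz/lb × 28.35 g/oz = 907.2 g
olive oil: 1.5 cup × 4/3 = 2.0 cup
red lentils: 0.25 tsp × 4/3 ≈ 0.3 tsp
quinoa: 450 g × 4/3 = 600.0 g

tomato paste: 10.7 tbsp; panko: 907.2 g; olive oil: 2.0 cup; red lentils: 0.3 tsp; quinoa: 600.0 g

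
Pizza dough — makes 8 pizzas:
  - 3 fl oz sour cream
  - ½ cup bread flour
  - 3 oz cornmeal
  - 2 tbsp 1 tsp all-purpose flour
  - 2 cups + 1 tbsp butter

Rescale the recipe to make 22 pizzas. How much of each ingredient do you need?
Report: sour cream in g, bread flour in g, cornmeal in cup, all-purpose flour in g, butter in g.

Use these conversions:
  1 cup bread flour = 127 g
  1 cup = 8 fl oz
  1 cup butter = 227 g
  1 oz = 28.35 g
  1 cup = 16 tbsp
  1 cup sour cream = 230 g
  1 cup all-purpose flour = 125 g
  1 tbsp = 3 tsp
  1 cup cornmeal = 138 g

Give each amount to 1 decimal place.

Scaling factor: 22/8 = 11/4 = 2.75.
sour cream: 3 fl oz × 11/4 ÷ 8 fl oz/cup × 230 g/cup ≈ 237.2 g
bread flour: 0.5 cup × 11/4 × 127 g/cup ≈ 174.6 g
cornmeal: 3 oz × 11/4 × 28.35 g/oz ÷ 138 g/cup ≈ 1.7 cup
all-purpose flour: (2 tbsp + 1 tsp = 7/3 tbsp) × 11/4 ÷ 16 tbsp/cup × 125 g/cup ≈ 50.1 g
butter: (2 cup + 1 tbsp = 2.0625 cup) × 11/4 × 227 g/cup ≈ 1287.5 g

sour cream: 237.2 g; bread flour: 174.6 g; cornmeal: 1.7 cup; all-purpose flour: 50.1 g; butter: 1287.5 g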